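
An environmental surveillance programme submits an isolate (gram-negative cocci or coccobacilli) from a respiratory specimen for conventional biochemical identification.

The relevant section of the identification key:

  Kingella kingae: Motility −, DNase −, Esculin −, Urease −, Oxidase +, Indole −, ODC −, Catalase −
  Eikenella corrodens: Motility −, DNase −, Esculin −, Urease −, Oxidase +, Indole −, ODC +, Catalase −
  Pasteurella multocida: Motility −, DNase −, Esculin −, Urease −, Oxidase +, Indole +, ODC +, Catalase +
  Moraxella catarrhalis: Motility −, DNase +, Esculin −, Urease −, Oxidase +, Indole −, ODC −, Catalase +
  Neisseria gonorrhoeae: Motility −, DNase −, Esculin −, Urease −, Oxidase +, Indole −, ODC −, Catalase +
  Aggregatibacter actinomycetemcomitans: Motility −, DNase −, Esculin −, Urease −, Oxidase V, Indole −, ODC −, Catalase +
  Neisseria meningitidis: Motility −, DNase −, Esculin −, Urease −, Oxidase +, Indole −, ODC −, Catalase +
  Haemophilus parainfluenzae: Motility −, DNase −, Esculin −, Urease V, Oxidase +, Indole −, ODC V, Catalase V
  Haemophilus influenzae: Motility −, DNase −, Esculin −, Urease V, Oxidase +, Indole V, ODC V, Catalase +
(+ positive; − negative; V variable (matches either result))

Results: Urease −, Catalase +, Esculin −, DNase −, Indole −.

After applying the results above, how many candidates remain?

Catalase +: excludes Kingella kingae, Eikenella corrodens — 7 left.
Esculin −: all 7 remaining candidates are consistent.
Indole −: excludes Pasteurella multocida — 6 left.
Urease −: all 6 remaining candidates are consistent.
DNase −: excludes Moraxella catarrhalis — 5 left.
Still consistent: Aggregatibacter actinomycetemcomitans, Haemophilus influenzae, Haemophilus parainfluenzae, Neisseria gonorrhoeae, Neisseria meningitidis.

5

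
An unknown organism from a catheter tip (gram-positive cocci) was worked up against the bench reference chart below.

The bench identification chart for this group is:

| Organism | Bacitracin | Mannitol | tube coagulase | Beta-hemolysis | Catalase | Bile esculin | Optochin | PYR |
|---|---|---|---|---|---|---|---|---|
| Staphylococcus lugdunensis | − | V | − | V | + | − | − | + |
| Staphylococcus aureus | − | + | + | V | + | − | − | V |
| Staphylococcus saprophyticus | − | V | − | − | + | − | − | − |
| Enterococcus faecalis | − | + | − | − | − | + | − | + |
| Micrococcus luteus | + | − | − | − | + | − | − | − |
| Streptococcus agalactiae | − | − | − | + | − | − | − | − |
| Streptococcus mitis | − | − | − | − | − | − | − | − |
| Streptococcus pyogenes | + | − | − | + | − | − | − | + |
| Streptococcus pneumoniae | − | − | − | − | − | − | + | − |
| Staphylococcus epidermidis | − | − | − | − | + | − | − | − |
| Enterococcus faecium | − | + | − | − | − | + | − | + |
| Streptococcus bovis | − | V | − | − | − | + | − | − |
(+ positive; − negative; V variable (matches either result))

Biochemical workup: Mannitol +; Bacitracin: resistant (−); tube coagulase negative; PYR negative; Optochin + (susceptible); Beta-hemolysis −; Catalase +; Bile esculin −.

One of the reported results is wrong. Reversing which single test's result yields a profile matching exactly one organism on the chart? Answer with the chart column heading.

Optochin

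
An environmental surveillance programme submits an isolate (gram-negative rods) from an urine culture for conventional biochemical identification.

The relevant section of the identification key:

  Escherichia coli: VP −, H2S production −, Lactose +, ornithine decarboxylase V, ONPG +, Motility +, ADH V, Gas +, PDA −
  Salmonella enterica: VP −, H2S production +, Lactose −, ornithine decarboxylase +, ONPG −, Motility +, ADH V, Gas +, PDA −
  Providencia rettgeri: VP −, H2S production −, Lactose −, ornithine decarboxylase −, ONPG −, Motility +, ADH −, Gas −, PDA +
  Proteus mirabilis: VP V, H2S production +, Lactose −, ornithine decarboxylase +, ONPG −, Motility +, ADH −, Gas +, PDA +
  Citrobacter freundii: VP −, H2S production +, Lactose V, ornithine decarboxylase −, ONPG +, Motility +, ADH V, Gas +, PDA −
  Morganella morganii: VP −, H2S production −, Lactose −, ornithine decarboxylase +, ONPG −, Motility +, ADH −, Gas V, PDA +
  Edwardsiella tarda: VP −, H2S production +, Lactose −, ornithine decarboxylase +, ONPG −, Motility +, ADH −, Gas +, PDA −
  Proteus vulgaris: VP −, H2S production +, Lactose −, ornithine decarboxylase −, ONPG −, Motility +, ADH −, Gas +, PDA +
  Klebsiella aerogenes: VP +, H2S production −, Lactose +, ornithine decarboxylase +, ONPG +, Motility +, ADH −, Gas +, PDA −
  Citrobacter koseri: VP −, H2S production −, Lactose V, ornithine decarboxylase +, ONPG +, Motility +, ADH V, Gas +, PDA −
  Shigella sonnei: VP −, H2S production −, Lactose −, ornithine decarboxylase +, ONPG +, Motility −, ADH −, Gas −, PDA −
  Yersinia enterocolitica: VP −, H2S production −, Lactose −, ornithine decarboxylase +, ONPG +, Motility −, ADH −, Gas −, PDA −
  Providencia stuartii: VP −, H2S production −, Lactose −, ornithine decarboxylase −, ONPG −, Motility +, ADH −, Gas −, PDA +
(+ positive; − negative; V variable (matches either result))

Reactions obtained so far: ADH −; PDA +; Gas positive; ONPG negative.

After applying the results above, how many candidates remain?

Gas +: excludes Providencia rettgeri, Shigella sonnei, Yersinia enterocolitica, Providencia stuartii — 9 left.
ONPG −: excludes Escherichia coli, Citrobacter freundii, Klebsiella aerogenes, Citrobacter koseri — 5 left.
ADH −: all 5 remaining candidates are consistent.
PDA +: excludes Salmonella enterica, Edwardsiella tarda — 3 left.
Still consistent: Morganella morganii, Proteus mirabilis, Proteus vulgaris.

3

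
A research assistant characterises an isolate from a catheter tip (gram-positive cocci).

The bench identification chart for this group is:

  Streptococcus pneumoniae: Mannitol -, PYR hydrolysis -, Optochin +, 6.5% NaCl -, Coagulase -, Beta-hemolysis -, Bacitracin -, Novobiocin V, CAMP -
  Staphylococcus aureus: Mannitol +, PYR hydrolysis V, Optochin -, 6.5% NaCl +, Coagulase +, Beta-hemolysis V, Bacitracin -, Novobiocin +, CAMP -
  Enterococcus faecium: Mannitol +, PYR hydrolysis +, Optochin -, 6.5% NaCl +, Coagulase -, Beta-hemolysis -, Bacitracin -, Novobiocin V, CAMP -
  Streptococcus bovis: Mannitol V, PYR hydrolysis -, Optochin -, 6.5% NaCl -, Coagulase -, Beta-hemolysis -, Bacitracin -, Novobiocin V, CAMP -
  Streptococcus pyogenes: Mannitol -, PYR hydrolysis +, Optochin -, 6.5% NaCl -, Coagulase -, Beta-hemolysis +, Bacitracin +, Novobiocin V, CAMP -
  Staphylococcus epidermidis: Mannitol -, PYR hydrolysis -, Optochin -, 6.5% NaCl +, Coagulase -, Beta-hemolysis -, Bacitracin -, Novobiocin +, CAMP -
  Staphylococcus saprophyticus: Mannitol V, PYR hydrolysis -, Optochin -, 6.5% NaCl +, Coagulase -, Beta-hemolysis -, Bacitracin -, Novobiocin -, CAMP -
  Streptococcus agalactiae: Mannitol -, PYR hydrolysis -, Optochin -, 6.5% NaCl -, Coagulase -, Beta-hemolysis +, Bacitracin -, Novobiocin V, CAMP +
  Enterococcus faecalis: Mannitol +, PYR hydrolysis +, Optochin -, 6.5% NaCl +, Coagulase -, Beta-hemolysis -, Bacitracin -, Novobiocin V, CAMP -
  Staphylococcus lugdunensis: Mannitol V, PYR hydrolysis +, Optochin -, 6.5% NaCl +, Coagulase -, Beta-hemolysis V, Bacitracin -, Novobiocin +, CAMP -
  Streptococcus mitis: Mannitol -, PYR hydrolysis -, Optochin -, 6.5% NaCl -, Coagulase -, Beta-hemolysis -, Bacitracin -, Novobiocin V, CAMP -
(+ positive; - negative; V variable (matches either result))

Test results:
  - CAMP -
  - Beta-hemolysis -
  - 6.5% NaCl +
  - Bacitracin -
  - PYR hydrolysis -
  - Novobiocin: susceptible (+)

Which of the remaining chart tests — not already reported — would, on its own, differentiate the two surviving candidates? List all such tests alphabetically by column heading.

Coagulase, Mannitol

Beta-hemolysis -: excludes Streptococcus pyogenes, Streptococcus agalactiae — 9 left.
PYR hydrolysis -: excludes Enterococcus faecium, Enterococcus faecalis, Staphylococcus lugdunensis — 6 left.
Bacitracin -: all 6 remaining candidates are consistent.
6.5% NaCl +: excludes Streptococcus pneumoniae, Streptococcus bovis, Streptococcus mitis — 3 left.
CAMP -: all 3 remaining candidates are consistent.
Novobiocin +: excludes Staphylococcus saprophyticus — 2 left.
Two candidates remain: Staphylococcus aureus and Staphylococcus epidermidis.
  Mannitol: Staphylococcus aureus +, Staphylococcus epidermidis - — discriminates.
  Optochin: - vs - — same for both, does not separate.
  Coagulase: Staphylococcus aureus +, Staphylococcus epidermidis - — discriminates.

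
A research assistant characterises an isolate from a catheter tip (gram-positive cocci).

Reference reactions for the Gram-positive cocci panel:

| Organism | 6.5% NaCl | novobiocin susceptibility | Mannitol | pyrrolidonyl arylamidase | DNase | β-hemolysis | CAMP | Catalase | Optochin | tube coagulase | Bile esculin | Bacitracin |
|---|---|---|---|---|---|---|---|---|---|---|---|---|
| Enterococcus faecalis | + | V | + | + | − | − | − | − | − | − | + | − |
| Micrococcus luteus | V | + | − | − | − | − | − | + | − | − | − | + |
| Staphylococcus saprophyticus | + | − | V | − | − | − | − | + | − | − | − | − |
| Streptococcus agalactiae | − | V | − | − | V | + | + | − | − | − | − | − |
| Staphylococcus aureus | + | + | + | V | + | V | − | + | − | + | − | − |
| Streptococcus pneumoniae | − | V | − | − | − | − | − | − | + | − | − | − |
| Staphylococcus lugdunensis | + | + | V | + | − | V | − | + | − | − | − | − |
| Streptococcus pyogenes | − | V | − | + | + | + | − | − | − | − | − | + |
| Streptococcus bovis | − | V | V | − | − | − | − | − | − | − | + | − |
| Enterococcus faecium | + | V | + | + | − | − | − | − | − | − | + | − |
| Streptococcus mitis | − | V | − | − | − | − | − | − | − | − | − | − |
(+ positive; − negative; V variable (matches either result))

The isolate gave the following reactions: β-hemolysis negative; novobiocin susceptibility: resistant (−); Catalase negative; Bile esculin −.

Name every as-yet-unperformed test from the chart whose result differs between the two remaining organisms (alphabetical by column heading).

Optochin

β-hemolysis −: excludes Streptococcus agalactiae, Streptococcus pyogenes — 9 left.
novobiocin susceptibility −: excludes Micrococcus luteus, Staphylococcus aureus, Staphylococcus lugdunensis — 6 left.
Catalase −: excludes Staphylococcus saprophyticus — 5 left.
Bile esculin −: excludes Enterococcus faecalis, Streptococcus bovis, Enterococcus faecium — 2 left.
Two candidates remain: Streptococcus mitis and Streptococcus pneumoniae.
  6.5% NaCl: − vs − — same for both, does not separate.
  Mannitol: − vs − — same for both, does not separate.
  pyrrolidonyl arylamidase: − vs − — same for both, does not separate.
  DNase: − vs − — same for both, does not separate.
  CAMP: − vs − — same for both, does not separate.
  Optochin: Streptococcus mitis −, Streptococcus pneumoniae + — discriminates.
  tube coagulase: − vs − — same for both, does not separate.
  Bacitracin: − vs − — same for both, does not separate.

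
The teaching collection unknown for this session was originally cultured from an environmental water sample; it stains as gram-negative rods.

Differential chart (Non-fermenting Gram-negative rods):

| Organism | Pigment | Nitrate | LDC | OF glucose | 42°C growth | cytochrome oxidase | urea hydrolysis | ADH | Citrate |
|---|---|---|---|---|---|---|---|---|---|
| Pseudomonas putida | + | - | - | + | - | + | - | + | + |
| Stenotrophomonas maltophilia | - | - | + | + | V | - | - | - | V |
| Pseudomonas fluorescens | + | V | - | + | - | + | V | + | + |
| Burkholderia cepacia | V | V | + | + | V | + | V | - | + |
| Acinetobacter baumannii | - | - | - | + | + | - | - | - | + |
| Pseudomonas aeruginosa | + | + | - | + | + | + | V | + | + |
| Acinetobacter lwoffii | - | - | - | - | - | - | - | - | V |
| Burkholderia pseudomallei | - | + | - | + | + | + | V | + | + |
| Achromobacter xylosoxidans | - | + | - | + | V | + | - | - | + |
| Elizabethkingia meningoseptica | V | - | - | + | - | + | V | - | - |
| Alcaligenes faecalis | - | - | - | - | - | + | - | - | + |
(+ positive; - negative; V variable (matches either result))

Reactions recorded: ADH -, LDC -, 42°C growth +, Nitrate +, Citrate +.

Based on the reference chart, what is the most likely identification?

Achromobacter xylosoxidans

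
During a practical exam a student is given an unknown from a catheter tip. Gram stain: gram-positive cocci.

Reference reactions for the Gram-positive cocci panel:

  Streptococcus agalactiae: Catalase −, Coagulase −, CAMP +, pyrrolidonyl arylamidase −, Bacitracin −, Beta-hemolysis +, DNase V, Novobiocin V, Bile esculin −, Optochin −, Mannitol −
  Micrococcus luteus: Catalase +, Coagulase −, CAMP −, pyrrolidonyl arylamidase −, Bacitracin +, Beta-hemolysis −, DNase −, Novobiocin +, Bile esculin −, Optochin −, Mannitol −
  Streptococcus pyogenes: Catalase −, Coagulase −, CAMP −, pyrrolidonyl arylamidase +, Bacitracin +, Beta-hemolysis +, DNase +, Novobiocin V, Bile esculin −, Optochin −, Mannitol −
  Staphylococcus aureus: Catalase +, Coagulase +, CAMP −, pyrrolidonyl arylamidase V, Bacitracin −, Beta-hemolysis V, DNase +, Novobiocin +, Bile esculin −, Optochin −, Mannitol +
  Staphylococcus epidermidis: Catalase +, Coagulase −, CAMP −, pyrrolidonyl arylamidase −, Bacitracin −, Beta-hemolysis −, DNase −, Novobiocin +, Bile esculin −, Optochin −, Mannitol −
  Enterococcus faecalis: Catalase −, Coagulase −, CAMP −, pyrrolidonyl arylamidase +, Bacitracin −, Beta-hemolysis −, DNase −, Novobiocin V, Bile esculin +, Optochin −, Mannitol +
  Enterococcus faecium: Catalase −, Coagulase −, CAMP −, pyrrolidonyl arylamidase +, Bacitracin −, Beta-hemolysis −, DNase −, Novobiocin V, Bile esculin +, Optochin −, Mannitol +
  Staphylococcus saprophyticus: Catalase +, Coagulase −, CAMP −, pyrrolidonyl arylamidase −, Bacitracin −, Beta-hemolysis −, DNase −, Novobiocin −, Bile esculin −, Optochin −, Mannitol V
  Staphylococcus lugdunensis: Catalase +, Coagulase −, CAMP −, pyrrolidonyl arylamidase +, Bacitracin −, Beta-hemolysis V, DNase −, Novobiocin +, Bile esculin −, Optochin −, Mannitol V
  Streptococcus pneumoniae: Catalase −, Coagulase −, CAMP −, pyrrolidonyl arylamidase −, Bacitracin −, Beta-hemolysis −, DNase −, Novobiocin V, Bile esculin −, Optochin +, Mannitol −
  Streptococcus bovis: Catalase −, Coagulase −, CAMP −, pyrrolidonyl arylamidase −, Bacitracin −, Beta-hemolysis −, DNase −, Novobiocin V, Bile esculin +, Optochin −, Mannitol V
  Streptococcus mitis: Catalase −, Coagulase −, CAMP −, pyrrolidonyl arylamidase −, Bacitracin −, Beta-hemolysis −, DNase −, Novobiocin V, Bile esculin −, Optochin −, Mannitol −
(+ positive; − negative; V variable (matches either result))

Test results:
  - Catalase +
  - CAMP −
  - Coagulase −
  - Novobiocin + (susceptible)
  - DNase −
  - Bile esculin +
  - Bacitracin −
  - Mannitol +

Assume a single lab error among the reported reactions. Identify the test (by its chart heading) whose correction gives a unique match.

Bile esculin

As reported, no row in the chart matches all 8 reactions.
Reversing Catalase → 3 organisms match (not unique).
Reversing Novobiocin → still no organism matches.
Reversing Coagulase → still no organism matches.
Reversing Bacitracin → still no organism matches.
Reversing Mannitol → still no organism matches.
Reversing Bile esculin (to −) → unique match: Staphylococcus lugdunensis.
Reversing DNase → still no organism matches.
Reversing CAMP → still no organism matches.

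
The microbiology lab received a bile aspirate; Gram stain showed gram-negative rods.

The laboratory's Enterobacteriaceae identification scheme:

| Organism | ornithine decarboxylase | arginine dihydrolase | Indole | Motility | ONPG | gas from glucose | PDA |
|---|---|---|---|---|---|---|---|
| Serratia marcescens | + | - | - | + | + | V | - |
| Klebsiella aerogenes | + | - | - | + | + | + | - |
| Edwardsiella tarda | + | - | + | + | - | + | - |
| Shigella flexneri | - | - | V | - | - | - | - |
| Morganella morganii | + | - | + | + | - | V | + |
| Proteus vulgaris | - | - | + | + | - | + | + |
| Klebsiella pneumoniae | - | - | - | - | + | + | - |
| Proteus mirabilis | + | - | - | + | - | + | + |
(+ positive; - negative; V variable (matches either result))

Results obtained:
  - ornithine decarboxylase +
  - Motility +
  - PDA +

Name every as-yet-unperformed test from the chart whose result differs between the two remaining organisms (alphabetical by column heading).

ornithine decarboxylase +: excludes Shigella flexneri, Proteus vulgaris, Klebsiella pneumoniae — 5 left.
PDA +: excludes Serratia marcescens, Klebsiella aerogenes, Edwardsiella tarda — 2 left.
Motility +: all 2 remaining candidates are consistent.
Two candidates remain: Morganella morganii and Proteus mirabilis.
  arginine dihydrolase: - vs - — same for both, does not separate.
  Indole: Morganella morganii +, Proteus mirabilis - — discriminates.
  ONPG: - vs - — same for both, does not separate.
  gas from glucose: V vs + — variable for at least one, does not separate.

Indole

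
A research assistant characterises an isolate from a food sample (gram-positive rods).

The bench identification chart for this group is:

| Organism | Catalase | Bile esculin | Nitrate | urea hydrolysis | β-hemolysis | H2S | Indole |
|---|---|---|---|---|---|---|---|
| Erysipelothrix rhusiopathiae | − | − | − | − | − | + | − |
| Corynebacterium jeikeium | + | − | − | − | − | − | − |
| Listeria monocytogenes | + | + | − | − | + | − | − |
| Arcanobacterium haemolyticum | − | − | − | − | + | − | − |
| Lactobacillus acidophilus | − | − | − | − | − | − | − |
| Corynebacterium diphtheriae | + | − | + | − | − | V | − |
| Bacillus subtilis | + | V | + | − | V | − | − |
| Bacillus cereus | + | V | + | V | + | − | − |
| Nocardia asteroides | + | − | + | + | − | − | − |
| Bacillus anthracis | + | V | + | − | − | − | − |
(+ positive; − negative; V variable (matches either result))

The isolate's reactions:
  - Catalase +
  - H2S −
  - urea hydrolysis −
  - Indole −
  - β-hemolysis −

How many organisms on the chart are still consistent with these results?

4

Catalase +: excludes Erysipelothrix rhusiopathiae, Arcanobacterium haemolyticum, Lactobacillus acidophilus — 7 left.
H2S −: all 7 remaining candidates are consistent.
β-hemolysis −: excludes Listeria monocytogenes, Bacillus cereus — 5 left.
Indole −: all 5 remaining candidates are consistent.
urea hydrolysis −: excludes Nocardia asteroides — 4 left.
Still consistent: Bacillus anthracis, Bacillus subtilis, Corynebacterium diphtheriae, Corynebacterium jeikeium.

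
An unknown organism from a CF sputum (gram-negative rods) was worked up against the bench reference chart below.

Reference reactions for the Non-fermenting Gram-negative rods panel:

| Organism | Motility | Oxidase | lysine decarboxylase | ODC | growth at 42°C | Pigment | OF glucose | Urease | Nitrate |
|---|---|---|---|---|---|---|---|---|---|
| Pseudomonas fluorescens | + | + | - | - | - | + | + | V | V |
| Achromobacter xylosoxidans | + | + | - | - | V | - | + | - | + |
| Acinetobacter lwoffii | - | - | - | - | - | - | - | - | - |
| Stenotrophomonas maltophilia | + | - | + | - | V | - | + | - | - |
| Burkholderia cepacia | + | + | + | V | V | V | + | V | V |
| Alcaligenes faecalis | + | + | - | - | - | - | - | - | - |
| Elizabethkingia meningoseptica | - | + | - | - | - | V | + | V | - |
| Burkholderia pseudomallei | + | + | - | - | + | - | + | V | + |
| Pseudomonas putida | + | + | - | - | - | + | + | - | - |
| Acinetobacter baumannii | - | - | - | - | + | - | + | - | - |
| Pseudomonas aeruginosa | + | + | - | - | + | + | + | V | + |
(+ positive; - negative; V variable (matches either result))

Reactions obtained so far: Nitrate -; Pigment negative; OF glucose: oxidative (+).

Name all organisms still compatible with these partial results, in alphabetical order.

Acinetobacter baumannii, Burkholderia cepacia, Elizabethkingia meningoseptica, Stenotrophomonas maltophilia

Nitrate -: excludes Achromobacter xylosoxidans, Burkholderia pseudomallei, Pseudomonas aeruginosa — 8 left.
OF glucose +: excludes Acinetobacter lwoffii, Alcaligenes faecalis — 6 left.
Pigment -: excludes Pseudomonas fluorescens, Pseudomonas putida — 4 left.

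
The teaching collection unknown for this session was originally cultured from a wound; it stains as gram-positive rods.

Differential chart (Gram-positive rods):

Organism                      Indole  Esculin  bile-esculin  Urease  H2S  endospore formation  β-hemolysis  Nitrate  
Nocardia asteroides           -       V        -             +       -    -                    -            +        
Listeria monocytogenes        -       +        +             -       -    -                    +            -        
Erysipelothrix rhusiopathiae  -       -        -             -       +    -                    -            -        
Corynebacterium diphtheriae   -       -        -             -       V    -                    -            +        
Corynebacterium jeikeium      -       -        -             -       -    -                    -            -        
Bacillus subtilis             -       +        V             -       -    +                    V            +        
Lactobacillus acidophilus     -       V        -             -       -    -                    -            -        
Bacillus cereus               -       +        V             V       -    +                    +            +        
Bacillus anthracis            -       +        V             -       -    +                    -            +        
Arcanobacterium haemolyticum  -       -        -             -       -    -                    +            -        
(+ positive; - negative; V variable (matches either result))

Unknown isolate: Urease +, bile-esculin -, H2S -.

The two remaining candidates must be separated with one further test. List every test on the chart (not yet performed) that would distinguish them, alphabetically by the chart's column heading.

endospore formation, β-hemolysis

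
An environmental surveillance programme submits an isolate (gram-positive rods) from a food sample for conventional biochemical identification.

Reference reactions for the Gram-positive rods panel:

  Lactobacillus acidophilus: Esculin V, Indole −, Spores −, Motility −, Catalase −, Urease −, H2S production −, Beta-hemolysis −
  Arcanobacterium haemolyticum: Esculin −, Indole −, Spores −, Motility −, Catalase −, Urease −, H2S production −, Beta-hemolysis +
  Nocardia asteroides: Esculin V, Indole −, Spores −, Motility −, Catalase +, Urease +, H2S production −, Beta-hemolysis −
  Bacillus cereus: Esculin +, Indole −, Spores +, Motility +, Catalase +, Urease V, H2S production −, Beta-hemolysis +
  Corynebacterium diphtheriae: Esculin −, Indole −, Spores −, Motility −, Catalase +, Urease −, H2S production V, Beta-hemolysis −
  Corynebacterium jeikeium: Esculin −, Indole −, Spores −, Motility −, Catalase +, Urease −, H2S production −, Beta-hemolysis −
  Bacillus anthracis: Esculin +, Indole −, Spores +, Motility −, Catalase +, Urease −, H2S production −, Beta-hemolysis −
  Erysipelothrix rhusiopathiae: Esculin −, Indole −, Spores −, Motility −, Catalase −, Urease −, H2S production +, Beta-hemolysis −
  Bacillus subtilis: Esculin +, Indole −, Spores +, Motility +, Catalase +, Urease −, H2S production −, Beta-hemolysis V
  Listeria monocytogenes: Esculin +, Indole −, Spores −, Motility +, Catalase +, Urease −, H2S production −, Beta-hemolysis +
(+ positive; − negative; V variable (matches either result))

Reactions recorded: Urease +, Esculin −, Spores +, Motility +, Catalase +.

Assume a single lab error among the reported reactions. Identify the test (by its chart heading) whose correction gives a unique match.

Esculin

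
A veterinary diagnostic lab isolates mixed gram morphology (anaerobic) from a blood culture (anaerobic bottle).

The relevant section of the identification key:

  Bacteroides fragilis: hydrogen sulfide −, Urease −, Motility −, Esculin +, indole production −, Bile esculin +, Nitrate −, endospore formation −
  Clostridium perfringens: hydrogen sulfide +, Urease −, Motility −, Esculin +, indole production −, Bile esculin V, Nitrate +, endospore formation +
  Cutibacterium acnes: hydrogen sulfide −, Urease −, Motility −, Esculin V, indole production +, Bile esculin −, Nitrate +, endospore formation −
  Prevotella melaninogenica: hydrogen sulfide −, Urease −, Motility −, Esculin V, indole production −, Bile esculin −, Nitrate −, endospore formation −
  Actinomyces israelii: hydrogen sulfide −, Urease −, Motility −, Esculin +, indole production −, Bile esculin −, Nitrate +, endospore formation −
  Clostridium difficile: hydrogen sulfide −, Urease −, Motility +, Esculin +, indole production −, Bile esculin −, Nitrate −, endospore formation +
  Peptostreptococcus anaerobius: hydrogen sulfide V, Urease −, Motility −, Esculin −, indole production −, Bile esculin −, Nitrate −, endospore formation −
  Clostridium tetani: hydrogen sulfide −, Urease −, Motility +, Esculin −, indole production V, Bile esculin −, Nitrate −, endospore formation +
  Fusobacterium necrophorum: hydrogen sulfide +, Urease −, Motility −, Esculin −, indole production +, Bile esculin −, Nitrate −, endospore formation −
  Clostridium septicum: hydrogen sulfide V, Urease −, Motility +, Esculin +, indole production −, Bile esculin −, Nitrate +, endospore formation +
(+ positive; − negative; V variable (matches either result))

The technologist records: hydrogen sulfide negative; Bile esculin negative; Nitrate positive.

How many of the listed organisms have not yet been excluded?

3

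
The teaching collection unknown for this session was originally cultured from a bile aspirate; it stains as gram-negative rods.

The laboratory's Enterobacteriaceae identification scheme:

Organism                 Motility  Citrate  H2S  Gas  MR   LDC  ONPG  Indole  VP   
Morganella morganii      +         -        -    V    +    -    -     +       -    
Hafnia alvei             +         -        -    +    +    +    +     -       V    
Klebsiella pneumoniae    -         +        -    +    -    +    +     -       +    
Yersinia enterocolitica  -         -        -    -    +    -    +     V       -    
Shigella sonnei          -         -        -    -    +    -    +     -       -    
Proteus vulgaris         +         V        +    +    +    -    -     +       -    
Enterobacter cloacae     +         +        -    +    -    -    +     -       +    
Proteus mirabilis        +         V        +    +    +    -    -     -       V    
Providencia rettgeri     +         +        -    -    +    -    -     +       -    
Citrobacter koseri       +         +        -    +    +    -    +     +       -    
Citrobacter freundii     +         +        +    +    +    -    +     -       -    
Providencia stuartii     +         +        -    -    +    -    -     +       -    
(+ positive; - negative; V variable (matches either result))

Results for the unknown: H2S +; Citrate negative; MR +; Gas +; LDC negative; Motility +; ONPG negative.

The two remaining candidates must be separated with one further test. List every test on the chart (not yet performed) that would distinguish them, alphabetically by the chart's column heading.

Motility +: excludes Klebsiella pneumoniae, Yersinia enterocolitica, Shigella sonnei — 9 left.
Citrate -: excludes 5 organisms — 4 left.
MR +: all 4 remaining candidates are consistent.
LDC -: excludes Hafnia alvei — 3 left.
ONPG -: all 3 remaining candidates are consistent.
Gas +: all 3 remaining candidates are consistent.
H2S +: excludes Morganella morganii — 2 left.
Two candidates remain: Proteus mirabilis and Proteus vulgaris.
  Indole: Proteus mirabilis -, Proteus vulgaris + — discriminates.
  VP: V vs - — variable for at least one, does not separate.

Indole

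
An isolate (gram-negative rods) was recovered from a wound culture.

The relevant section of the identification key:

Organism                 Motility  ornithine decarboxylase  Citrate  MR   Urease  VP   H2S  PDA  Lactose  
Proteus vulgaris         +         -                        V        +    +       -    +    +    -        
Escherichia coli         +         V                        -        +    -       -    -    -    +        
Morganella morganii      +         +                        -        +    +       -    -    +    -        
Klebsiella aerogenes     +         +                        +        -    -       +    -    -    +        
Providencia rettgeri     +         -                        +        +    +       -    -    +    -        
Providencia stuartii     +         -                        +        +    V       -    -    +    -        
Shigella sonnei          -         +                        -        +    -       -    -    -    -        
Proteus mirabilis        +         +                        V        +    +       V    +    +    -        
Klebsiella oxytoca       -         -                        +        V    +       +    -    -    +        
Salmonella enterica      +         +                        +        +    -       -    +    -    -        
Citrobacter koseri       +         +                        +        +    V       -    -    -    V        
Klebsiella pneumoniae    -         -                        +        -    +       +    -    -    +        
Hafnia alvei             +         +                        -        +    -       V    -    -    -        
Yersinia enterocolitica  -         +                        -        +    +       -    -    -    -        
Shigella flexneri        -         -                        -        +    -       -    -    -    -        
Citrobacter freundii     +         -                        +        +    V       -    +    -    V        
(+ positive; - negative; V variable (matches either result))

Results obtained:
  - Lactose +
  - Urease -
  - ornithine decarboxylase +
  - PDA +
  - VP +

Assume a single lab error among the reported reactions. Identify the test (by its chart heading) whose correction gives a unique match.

As reported, no row in the chart matches all 5 reactions.
Reversing ornithine decarboxylase → still no organism matches.
Reversing PDA (to -) → unique match: Klebsiella aerogenes.
Reversing Lactose → still no organism matches.
Reversing VP → still no organism matches.
Reversing Urease → still no organism matches.

PDA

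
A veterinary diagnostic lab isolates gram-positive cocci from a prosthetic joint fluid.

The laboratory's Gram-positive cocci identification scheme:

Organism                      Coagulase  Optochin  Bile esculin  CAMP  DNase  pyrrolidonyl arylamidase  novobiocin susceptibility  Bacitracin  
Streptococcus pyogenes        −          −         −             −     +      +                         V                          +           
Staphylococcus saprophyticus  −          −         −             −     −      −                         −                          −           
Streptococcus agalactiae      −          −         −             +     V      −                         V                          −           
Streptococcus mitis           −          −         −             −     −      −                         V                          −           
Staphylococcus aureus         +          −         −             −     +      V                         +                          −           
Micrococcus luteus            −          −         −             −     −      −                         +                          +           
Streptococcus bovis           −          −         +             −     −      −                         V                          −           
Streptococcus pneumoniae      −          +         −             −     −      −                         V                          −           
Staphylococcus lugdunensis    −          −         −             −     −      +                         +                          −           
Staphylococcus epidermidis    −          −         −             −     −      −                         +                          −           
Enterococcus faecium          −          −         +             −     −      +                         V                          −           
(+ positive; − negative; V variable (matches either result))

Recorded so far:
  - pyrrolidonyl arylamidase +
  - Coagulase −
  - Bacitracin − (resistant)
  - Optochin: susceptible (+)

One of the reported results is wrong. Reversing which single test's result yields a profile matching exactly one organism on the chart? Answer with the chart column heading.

pyrrolidonyl arylamidase

As reported, no row in the chart matches all 4 reactions.
Reversing Bacitracin → still no organism matches.
Reversing pyrrolidonyl arylamidase (to −) → unique match: Streptococcus pneumoniae.
Reversing Optochin → 2 organisms match (not unique).
Reversing Coagulase → still no organism matches.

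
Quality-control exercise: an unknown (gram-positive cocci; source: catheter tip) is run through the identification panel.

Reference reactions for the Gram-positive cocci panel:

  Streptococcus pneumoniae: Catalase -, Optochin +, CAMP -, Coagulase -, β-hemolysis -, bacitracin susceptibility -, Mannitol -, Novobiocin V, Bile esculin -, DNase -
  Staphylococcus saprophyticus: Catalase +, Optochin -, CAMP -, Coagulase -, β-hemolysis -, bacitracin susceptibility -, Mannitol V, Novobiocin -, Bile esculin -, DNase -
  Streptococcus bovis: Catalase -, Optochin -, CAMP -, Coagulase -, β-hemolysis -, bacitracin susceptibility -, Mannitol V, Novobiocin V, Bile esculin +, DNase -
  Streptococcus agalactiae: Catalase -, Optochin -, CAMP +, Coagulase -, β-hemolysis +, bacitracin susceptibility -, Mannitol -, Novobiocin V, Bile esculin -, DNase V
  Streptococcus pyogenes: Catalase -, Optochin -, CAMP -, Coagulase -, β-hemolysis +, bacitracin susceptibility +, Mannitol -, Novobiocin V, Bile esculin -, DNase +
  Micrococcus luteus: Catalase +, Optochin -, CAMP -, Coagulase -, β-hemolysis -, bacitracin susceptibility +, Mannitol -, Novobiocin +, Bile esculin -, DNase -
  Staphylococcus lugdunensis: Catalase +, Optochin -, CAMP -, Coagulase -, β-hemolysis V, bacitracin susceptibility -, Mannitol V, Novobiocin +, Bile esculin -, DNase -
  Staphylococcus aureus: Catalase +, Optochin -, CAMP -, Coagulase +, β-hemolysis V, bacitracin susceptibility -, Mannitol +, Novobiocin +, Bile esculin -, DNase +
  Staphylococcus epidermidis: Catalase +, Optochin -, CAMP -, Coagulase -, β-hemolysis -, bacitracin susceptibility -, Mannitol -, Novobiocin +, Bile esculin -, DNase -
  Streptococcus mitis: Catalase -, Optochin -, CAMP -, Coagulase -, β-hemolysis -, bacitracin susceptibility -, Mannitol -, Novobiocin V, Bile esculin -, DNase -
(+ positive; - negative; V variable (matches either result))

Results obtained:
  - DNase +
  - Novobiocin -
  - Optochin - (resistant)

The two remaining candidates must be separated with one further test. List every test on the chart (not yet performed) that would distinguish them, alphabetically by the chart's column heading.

bacitracin susceptibility, CAMP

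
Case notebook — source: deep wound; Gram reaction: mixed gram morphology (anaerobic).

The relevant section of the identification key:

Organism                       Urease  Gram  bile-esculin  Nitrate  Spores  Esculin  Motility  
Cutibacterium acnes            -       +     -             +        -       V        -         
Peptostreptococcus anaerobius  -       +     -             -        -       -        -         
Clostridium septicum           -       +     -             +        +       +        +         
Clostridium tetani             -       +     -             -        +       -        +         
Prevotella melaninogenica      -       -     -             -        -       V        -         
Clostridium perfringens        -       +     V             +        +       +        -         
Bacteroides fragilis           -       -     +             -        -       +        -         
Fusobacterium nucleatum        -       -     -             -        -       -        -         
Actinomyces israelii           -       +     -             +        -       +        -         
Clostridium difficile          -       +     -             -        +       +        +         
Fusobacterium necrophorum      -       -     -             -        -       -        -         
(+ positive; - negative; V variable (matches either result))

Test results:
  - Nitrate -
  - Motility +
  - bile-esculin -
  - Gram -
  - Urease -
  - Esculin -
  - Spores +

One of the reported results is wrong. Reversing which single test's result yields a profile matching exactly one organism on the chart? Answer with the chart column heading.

Gram

As reported, no row in the chart matches all 7 reactions.
Reversing Nitrate → still no organism matches.
Reversing Esculin → still no organism matches.
Reversing Urease → still no organism matches.
Reversing Spores → still no organism matches.
Reversing bile-esculin → still no organism matches.
Reversing Gram (to +) → unique match: Clostridium tetani.
Reversing Motility → still no organism matches.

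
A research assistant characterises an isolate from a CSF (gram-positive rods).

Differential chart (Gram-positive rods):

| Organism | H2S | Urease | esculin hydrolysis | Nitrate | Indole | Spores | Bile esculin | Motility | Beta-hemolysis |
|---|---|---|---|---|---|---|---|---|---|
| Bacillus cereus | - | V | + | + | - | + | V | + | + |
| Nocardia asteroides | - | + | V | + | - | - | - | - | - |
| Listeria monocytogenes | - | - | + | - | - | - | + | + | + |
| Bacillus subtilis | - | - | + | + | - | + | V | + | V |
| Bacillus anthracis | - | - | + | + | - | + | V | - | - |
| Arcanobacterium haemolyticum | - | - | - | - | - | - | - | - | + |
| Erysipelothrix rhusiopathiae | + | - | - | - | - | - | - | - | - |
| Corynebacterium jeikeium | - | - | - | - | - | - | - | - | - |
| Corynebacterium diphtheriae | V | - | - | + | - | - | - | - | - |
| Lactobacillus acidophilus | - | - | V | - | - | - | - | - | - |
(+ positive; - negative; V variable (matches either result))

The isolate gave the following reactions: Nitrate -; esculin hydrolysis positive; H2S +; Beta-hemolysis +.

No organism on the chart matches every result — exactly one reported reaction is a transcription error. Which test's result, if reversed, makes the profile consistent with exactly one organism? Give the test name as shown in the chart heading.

H2S

As reported, no row in the chart matches all 4 reactions.
Reversing Beta-hemolysis → still no organism matches.
Reversing esculin hydrolysis → still no organism matches.
Reversing H2S (to -) → unique match: Listeria monocytogenes.
Reversing Nitrate → still no organism matches.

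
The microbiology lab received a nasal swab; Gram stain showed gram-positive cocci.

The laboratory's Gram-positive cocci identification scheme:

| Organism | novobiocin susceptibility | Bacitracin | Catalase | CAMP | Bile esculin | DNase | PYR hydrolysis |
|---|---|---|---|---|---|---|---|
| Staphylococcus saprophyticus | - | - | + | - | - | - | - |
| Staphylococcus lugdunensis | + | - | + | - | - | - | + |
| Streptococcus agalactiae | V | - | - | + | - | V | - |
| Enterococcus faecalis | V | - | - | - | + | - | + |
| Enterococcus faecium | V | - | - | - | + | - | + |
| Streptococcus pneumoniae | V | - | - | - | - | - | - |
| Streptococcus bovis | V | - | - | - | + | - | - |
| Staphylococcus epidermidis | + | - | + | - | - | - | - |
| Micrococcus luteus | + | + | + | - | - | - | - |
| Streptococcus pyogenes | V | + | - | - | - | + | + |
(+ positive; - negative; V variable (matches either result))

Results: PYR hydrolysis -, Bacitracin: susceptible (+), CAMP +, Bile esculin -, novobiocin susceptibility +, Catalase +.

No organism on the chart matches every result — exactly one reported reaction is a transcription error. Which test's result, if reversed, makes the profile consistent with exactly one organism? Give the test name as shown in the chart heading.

As reported, no row in the chart matches all 6 reactions.
Reversing novobiocin susceptibility → still no organism matches.
Reversing CAMP (to -) → unique match: Micrococcus luteus.
Reversing Catalase → still no organism matches.
Reversing PYR hydrolysis → still no organism matches.
Reversing Bacitracin → still no organism matches.
Reversing Bile esculin → still no organism matches.

CAMP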